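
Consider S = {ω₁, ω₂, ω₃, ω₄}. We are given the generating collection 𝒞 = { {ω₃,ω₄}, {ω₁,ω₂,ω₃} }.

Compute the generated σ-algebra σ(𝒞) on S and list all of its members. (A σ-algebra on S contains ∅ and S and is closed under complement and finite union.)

σ(𝒞) = { {}, {ω₃}, {ω₄}, {ω₁,ω₂}, {ω₃,ω₄}, {ω₁,ω₂,ω₃}, {ω₁,ω₂,ω₄}, S }

Trace:
Initial family (4 sets): { {}, {ω₃,ω₄}, {ω₁,ω₂,ω₃}, S }.
Round 1: +2 →
  {ω₄}  = ᶜ of {ω₁,ω₂,ω₃}
  {ω₁,ω₂}  = ᶜ of {ω₃,ω₄}
  |family| = 6
Round 2. New:
  {ω₁,ω₂,ω₄}  = {ω₁,ω₂} ∪ {ω₄}
  |family| = 7
Round 3 (1 new):
  {ω₃}  = ᶜ of {ω₁,ω₂,ω₄}
  |family| = 8
Round 4 adds nothing — fixpoint reached.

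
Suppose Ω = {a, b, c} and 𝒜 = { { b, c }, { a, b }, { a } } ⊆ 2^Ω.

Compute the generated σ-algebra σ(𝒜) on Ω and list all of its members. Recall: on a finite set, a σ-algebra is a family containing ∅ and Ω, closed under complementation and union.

σ(𝒜) = { {  }, { a }, { b }, { c }, { a, b }, { a, c }, { b, c }, Ω }

Check:
Start: 𝒜 ∪ {∅, Ω} = { {  }, { a }, { a, b }, { b, c }, Ω }.
Iteration 1. New:
  { c }  = ᶜ of { a, b }
  [6 total]
Iteration 2: +1 →
  { a, c }  = { c } ∪ { a }
  [7 total]
Iteration 3: 1 new —
  { b }  = ᶜ of { a, c }
  [8 total]
Iteration 4: stable.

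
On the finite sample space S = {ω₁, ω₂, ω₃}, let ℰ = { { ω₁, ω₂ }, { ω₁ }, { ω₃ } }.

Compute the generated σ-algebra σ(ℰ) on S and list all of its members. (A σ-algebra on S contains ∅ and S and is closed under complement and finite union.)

Answer: σ(ℰ) = { ∅, { ω₁ }, { ω₂ }, { ω₃ }, { ω₁, ω₂ }, { ω₁, ω₃ }, { ω₂, ω₃ }, S }

Working:
Start: ℰ ∪ {∅, S} = { ∅, { ω₁ }, { ω₃ }, { ω₁, ω₂ }, S }.
Iteration 1. New:
  { ω₁, ω₃ }  = { ω₃ } ∪ { ω₁ }
  { ω₂, ω₃ }  = { ω₁ }ᶜ
  [7 total]
Iteration 2 (1 new):
  { ω₂ }  = { ω₁, ω₃ }ᶜ
  [8 total]
After Iteration 3 the family is unchanged; done.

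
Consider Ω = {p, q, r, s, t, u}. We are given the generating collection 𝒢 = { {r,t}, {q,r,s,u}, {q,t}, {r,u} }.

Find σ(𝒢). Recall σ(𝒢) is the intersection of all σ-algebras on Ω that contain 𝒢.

Answer: σ(𝒢) = { ∅, {p}, {q}, {r}, {s}, {t}, {u}, {p,q}, {p,r}, {p,s}, {p,t}, {p,u}, {q,r}, {q,s}, {q,t}, {q,u}, {r,s}, {r,t}, {r,u}, {s,t}, {s,u}, {t,u}, {p,q,r}, {p,q,s}, {p,q,t}, {p,q,u}, {p,r,s}, {p,r,t}, {p,r,u}, {p,s,t}, {p,s,u}, {p,t,u}, {q,r,s}, {q,r,t}, {q,r,u}, {q,s,t}, {q,s,u}, {q,t,u}, {r,s,t}, {r,s,u}, {r,t,u}, {s,t,u}, {p,q,r,s}, {p,q,r,t}, {p,q,r,u}, {p,q,s,t}, {p,q,s,u}, {p,q,t,u}, {p,r,s,t}, {p,r,s,u}, {p,r,t,u}, {p,s,t,u}, {q,r,s,t}, {q,r,s,u}, {q,r,t,u}, {q,s,t,u}, {r,s,t,u}, {p,q,r,s,t}, {p,q,r,s,u}, {p,q,r,t,u}, {p,q,s,t,u}, {p,r,s,t,u}, {q,r,s,t,u}, Ω }

Trace:
Initial family (6 sets): { ∅, {q,t}, {r,t}, {r,u}, {q,r,s,u}, Ω }.
Step 1 adds 8:
  {p,t}  = complement {q,r,s,u}
  {q,r,t}  = {q,t} ∪ {r,t}
  {r,t,u}  = {r,u} ∪ {r,t}
  {p,q,s,t}  = complement {r,u}
  {p,q,s,u}  = complement {r,t}
  {p,r,s,u}  = complement {q,t}
  {q,r,t,u}  = {q,t} ∪ {r,u}
  {q,r,s,t,u}  = {q,t} ∪ {q,r,s,u}
  — 14 sets.
Step 2: 13 new —
  {p}  = complement {q,r,s,t,u}
  {p,s}  = complement {q,r,t,u}
  {p,q,s}  = complement {r,t,u}
  {p,q,t}  = {q,t} ∪ {p,t}
  {p,r,t}  = {p,t} ∪ {r,t}
  {p,s,u}  = complement {q,r,t}
  {p,q,r,t}  = {q,r,t} ∪ {p,t}
  {p,r,t,u}  = {r,u} ∪ {p,t}
  {p,q,r,s,t}  = {p,q,s,t} ∪ {q,r,t}
  {p,q,r,s,u}  = {p,q,s,u} ∪ {q,r,s,u}
  {p,q,r,t,u}  = {p,t} ∪ {q,r,t,u}
  {p,q,s,t,u}  = {q,t} ∪ {p,q,s,u}
  {p,r,s,t,u}  = {p,r,s,u} ∪ {p,t}
  — 27 sets.
Step 3: +13 →
  {q}  = complement {p,r,s,t,u}
  {r}  = complement {p,q,s,t,u}
  {s}  = complement {p,q,r,t,u}
  {t}  = complement {p,q,r,s,u}
  {u}  = complement {p,q,r,s,t}
  {q,s}  = complement {p,r,t,u}
  {s,u}  = complement {p,q,r,t}
  {p,r,u}  = {r,u} ∪ {p}
  {p,s,t}  = {p,s} ∪ {p,t}
  {q,s,u}  = complement {p,r,t}
  {r,s,u}  = complement {p,q,t}
  {p,r,s,t}  = {p,r,t} ∪ {p,s}
  {p,s,t,u}  = {p,s,u} ∪ {p,t}
  — 40 sets.
Step 4 adds 22:
  {p,q}  = {q} ∪ {p}
  {p,r}  = {r} ∪ {p}
  {p,u}  = {p} ∪ {u}
  {q,r}  = complement {p,s,t,u}
  {q,u}  = complement {p,r,s,t}
  {r,s}  = {r} ∪ {s}
  {s,t}  = {s} ∪ {t}
  {t,u}  = {u} ∪ {t}
  {p,r,s}  = {r} ∪ {p,s}
  {p,t,u}  = {p,t} ∪ {u}
  {q,r,s}  = {r} ∪ {q,s}
  {q,r,u}  = complement {p,s,t}
  {q,s,t}  = complement {p,r,u}
  {q,t,u}  = {q,t} ∪ {u}
  {r,s,t}  = {r,t} ∪ {s}
  {s,t,u}  = {s,u} ∪ {t}
  {p,q,r,s}  = {p,q,s} ∪ {r}
  {p,q,r,u}  = {p,r,u} ∪ {q}
  {p,q,t,u}  = {p,q,t} ∪ {u}
  {q,r,s,t}  = {r,t} ∪ {q,s}
  {q,s,t,u}  = {q,s,u} ∪ {q,t}
  {r,s,t,u}  = {r,t} ∪ {r,s,u}
  — 62 sets.
Step 5: +2 →
  {p,q,r}  = complement {s,t,u}
  {p,q,u}  = complement {r,s,t}
  — 64 sets.
Step 6: stable.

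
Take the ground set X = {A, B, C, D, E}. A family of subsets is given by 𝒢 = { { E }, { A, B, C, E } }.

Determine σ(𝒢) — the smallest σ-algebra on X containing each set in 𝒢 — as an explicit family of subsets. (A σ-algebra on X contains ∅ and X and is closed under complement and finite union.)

Start: 𝒢 ∪ {∅, X} = { ∅, { E }, { A, B, C, E }, X }.
Step 1 adds 2:
  { D }  = X∖{ A, B, C, E }
  { A, B, C, D }  = X∖{ E }
  (now 6)
Step 2 (1 new):
  { D, E }  = { D } ∪ { E }
  (now 7)
Step 3 adds 1:
  { A, B, C }  = X∖{ D, E }
  (now 8)
Step 4: already closed under ᶜ and ∪.

|σ(𝒢)| = 8.  σ(𝒢) = { ∅, { D }, { E }, { D, E }, { A, B, C }, { A, B, C, D }, { A, B, C, E }, X }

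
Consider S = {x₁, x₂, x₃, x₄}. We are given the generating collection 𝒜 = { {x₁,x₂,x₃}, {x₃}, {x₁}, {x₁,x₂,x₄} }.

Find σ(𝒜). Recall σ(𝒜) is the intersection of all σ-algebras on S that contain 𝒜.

Start: 𝒜 ∪ {∅, S} = { {}, {x₁}, {x₃}, {x₁,x₂,x₃}, {x₁,x₂,x₄}, S }.
Round 1: 3 new —
  {x₄}  = S∖{x₁,x₂,x₃}
  {x₁,x₃}  = {x₃} ∪ {x₁}
  {x₂,x₃,x₄}  = S∖{x₁}
  [9 total]
Round 2 adds 4:
  {x₁,x₄}  = {x₄} ∪ {x₁}
  {x₂,x₄}  = S∖{x₁,x₃}
  {x₃,x₄}  = {x₃} ∪ {x₄}
  {x₁,x₃,x₄}  = {x₁,x₃} ∪ {x₄}
  [13 total]
Round 3. New:
  {x₂}  = S∖{x₁,x₃,x₄}
  {x₁,x₂}  = S∖{x₃,x₄}
  {x₂,x₃}  = S∖{x₁,x₄}
  [16 total]
Round 4: already closed under ᶜ and ∪.

|σ(𝒜)| = 16.  σ(𝒜) = { {}, {x₁}, {x₂}, {x₃}, {x₄}, {x₁,x₂}, {x₁,x₃}, {x₁,x₄}, {x₂,x₃}, {x₂,x₄}, {x₃,x₄}, {x₁,x₂,x₃}, {x₁,x₂,x₄}, {x₁,x₃,x₄}, {x₂,x₃,x₄}, S }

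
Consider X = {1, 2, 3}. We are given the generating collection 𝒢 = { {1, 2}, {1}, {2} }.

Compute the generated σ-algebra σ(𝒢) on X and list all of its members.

σ(𝒢) = { ∅, {1}, {2}, {3}, {1, 2}, {1, 3}, {2, 3}, X }

Derivation:
Initial family (5 sets): { ∅, {1}, {2}, {1, 2}, X }.
Round 1: +3 →
  {3}  = X∖{1, 2}
  {1, 3}  = X∖{2}
  {2, 3}  = X∖{1}
Round 2 adds nothing — fixpoint reached.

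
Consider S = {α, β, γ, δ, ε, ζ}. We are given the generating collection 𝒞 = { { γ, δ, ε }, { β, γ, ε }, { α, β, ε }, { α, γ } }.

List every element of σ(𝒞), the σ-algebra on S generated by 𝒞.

Seed the family with 𝒞 together with ∅ and S: { {  }, { α, γ }, { α, β, ε }, { β, γ, ε }, { γ, δ, ε }, S }.
Step 1: 8 new —
  { α, β, ζ }  = complement { γ, δ, ε }
  { α, δ, ζ }  = complement { β, γ, ε }
  { γ, δ, ζ }  = complement { α, β, ε }
  { α, β, γ, ε }  = { α, β, ε } ∪ { β, γ, ε }
  { α, γ, δ, ε }  = { γ, δ, ε } ∪ { α, γ }
  { β, γ, δ, ε }  = { γ, δ, ε } ∪ { β, γ, ε }
  { β, δ, ε, ζ }  = complement { α, γ }
  { α, β, γ, δ, ε }  = { α, β, ε } ∪ { γ, δ, ε }
  [14 total]
Step 2: +14 →
  { ζ }  = complement { α, β, γ, δ, ε }
  { α, ζ }  = complement { β, γ, δ, ε }
  { β, ζ }  = complement { α, γ, δ, ε }
  { δ, ζ }  = complement { α, β, γ, ε }
  { α, β, γ, ζ }  = { α, γ } ∪ { α, β, ζ }
  { α, β, δ, ζ }  = { α, δ, ζ } ∪ { α, β, ζ }
  { α, β, ε, ζ }  = { α, β, ε } ∪ { α, β, ζ }
  { α, γ, δ, ζ }  = { α, δ, ζ } ∪ { α, γ }
  { γ, δ, ε, ζ }  = { γ, δ, ε } ∪ { γ, δ, ζ }
  { α, β, γ, δ, ζ }  = { γ, δ, ζ } ∪ { α, β, ζ }
  { α, β, γ, ε, ζ }  = { β, γ, ε } ∪ { α, β, ζ }
  { α, β, δ, ε, ζ }  = { α, δ, ζ } ∪ { α, β, ε }
  { α, γ, δ, ε, ζ }  = { γ, δ, ε } ∪ { α, δ, ζ }
  { β, γ, δ, ε, ζ }  = { γ, δ, ε } ∪ { β, δ, ε, ζ }
  [28 total]
Step 3: 14 new —
  { α }  = complement { β, γ, δ, ε, ζ }
  { β }  = complement { α, γ, δ, ε, ζ }
  { γ }  = complement { α, β, δ, ε, ζ }
  { δ }  = complement { α, β, γ, ε, ζ }
  { ε }  = complement { α, β, γ, δ, ζ }
  { α, β }  = complement { γ, δ, ε, ζ }
  { β, ε }  = complement { α, γ, δ, ζ }
  { γ, δ }  = complement { α, β, ε, ζ }
  { γ, ε }  = complement { α, β, δ, ζ }
  { δ, ε }  = complement { α, β, γ, ζ }
  { α, γ, ζ }  = { α, ζ } ∪ { α, γ }
  { β, δ, ζ }  = { δ, ζ } ∪ { β, ζ }
  { β, γ, δ, ζ }  = { γ, δ, ζ } ∪ { β, ζ }
  { β, γ, ε, ζ }  = { β, ζ } ∪ { β, γ, ε }
  [42 total]
Step 4: +22 →
  { α, δ }  = complement { β, γ, ε, ζ }
  { α, ε }  = complement { β, γ, δ, ζ }
  { β, γ }  = { β } ∪ { γ }
  { β, δ }  = { β } ∪ { δ }
  { γ, ζ }  = { γ } ∪ { ζ }
  { ε, ζ }  = { ζ } ∪ { ε }
  { α, β, γ }  = { β } ∪ { α, γ }
  { α, β, δ }  = { α, β } ∪ { δ }
  { α, γ, δ }  = { γ, δ } ∪ { α, γ }
  { α, γ, ε }  = complement { β, δ, ζ }
  { α, δ, ε }  = { δ, ε } ∪ { α }
  { α, ε, ζ }  = { α, ζ } ∪ { ε }
  { β, γ, δ }  = { γ, δ } ∪ { β }
  { β, γ, ζ }  = { β, ζ } ∪ { γ }
  { β, δ, ε }  = complement { α, γ, ζ }
  { β, ε, ζ }  = { β, ζ } ∪ { β, ε }
  { γ, ε, ζ }  = { γ, ε } ∪ { ζ }
  { δ, ε, ζ }  = { δ, ε } ∪ { δ, ζ }
  { α, β, γ, δ }  = { γ, δ } ∪ { α, β }
  { α, β, δ, ε }  = { δ, ε } ∪ { α, β }
  { α, γ, ε, ζ }  = { α, γ, ζ } ∪ { γ, ε }
  { α, δ, ε, ζ }  = { α, ζ } ∪ { δ, ε }
  [64 total]
Step 5: no new sets; the family is a σ-algebra.

|σ(𝒞)| = 64.  σ(𝒞) = { {  }, { α }, { β }, { γ }, { δ }, { ε }, { ζ }, { α, β }, { α, γ }, { α, δ }, { α, ε }, { α, ζ }, { β, γ }, { β, δ }, { β, ε }, { β, ζ }, { γ, δ }, { γ, ε }, { γ, ζ }, { δ, ε }, { δ, ζ }, { ε, ζ }, { α, β, γ }, { α, β, δ }, { α, β, ε }, { α, β, ζ }, { α, γ, δ }, { α, γ, ε }, { α, γ, ζ }, { α, δ, ε }, { α, δ, ζ }, { α, ε, ζ }, { β, γ, δ }, { β, γ, ε }, { β, γ, ζ }, { β, δ, ε }, { β, δ, ζ }, { β, ε, ζ }, { γ, δ, ε }, { γ, δ, ζ }, { γ, ε, ζ }, { δ, ε, ζ }, { α, β, γ, δ }, { α, β, γ, ε }, { α, β, γ, ζ }, { α, β, δ, ε }, { α, β, δ, ζ }, { α, β, ε, ζ }, { α, γ, δ, ε }, { α, γ, δ, ζ }, { α, γ, ε, ζ }, { α, δ, ε, ζ }, { β, γ, δ, ε }, { β, γ, δ, ζ }, { β, γ, ε, ζ }, { β, δ, ε, ζ }, { γ, δ, ε, ζ }, { α, β, γ, δ, ε }, { α, β, γ, δ, ζ }, { α, β, γ, ε, ζ }, { α, β, δ, ε, ζ }, { α, γ, δ, ε, ζ }, { β, γ, δ, ε, ζ }, S }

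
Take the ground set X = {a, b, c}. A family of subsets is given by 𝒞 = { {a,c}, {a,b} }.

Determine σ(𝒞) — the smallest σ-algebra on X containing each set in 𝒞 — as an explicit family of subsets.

Start: 𝒞 ∪ {∅, X} = { ∅, {a,b}, {a,c}, X }.
Step 1: +2 →
  {b}  = complement {a,c}
  {c}  = complement {a,b}
  |family| = 6
Step 2 adds 1:
  {b,c}  = {c} ∪ {b}
  |family| = 7
Step 3: 1 new —
  {a}  = complement {b,c}
  |family| = 8
Step 4: already closed under ᶜ and ∪.

Therefore σ(𝒞) = { ∅, {a}, {b}, {c}, {a,b}, {a,c}, {b,c}, X } (|σ(𝒞)| = 8).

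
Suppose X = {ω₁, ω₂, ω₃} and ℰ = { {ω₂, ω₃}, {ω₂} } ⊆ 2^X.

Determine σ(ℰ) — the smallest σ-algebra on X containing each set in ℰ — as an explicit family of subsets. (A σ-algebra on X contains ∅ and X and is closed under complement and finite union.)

|σ(ℰ)| = 8.  σ(ℰ) = { ∅, {ω₁}, {ω₂}, {ω₃}, {ω₁, ω₂}, {ω₁, ω₃}, {ω₂, ω₃}, X }

Derivation:
Start: ℰ ∪ {∅, X} = { ∅, {ω₂}, {ω₂, ω₃}, X }.
Pass 1. New:
  {ω₁}  = X∖{ω₂, ω₃}
  {ω₁, ω₃}  = X∖{ω₂}
  (now 6)
Pass 2: 1 new —
  {ω₁, ω₂}  = {ω₂} ∪ {ω₁}
  (now 7)
Pass 3 adds 1:
  {ω₃}  = X∖{ω₁, ω₂}
  (now 8)
Pass 4 adds nothing — fixpoint reached.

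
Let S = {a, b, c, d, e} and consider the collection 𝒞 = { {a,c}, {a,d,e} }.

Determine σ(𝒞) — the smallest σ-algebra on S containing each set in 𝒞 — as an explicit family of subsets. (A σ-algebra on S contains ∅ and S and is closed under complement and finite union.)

Start: 𝒞 ∪ {∅, S} = { {}, {a,c}, {a,d,e}, S }.
Step 1. New:
  {b,c}  = {a,d,e}ᶜ
  {b,d,e}  = {a,c}ᶜ
  {a,c,d,e}  = {a,c} ∪ {a,d,e}
  [7 total]
Step 2 adds 4:
  {b}  = {a,c,d,e}ᶜ
  {a,b,c}  = {b,c} ∪ {a,c}
  {a,b,d,e}  = {a,d,e} ∪ {b,d,e}
  {b,c,d,e}  = {b,c} ∪ {b,d,e}
  [11 total]
Step 3: 3 new —
  {a}  = {b,c,d,e}ᶜ
  {c}  = {a,b,d,e}ᶜ
  {d,e}  = {a,b,c}ᶜ
  [14 total]
Step 4 (2 new):
  {a,b}  = {b} ∪ {a}
  {c,d,e}  = {d,e} ∪ {c}
  [16 total]
Step 5: no new sets; the family is a σ-algebra.

|σ(𝒞)| = 16.  σ(𝒞) = { {}, {a}, {b}, {c}, {a,b}, {a,c}, {b,c}, {d,e}, {a,b,c}, {a,d,e}, {b,d,e}, {c,d,e}, {a,b,d,e}, {a,c,d,e}, {b,c,d,e}, S }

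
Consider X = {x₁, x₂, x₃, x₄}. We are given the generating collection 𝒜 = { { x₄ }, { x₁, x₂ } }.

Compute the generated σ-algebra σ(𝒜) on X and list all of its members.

σ(𝒜) = { ∅, { x₃ }, { x₄ }, { x₁, x₂ }, { x₃, x₄ }, { x₁, x₂, x₃ }, { x₁, x₂, x₄ }, X }

Working:
Start: 𝒜 ∪ {∅, X} = { ∅, { x₄ }, { x₁, x₂ }, X }.
Step 1 (3 new):
  { x₃, x₄ }  = X∖{ x₁, x₂ }
  { x₁, x₂, x₃ }  = X∖{ x₄ }
  { x₁, x₂, x₄ }  = { x₁, x₂ } ∪ { x₄ }
  [7 total]
Step 2: 1 new —
  { x₃ }  = X∖{ x₁, x₂, x₄ }
  [8 total]
After Step 3 the family is unchanged; done.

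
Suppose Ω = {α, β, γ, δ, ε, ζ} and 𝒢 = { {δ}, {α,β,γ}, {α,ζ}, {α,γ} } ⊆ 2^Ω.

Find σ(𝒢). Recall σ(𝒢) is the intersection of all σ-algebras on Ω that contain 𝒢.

|σ(𝒢)| = 64.  σ(𝒢) = { {}, {α}, {β}, {γ}, {δ}, {ε}, {ζ}, {α,β}, {α,γ}, {α,δ}, {α,ε}, {α,ζ}, {β,γ}, {β,δ}, {β,ε}, {β,ζ}, {γ,δ}, {γ,ε}, {γ,ζ}, {δ,ε}, {δ,ζ}, {ε,ζ}, {α,β,γ}, {α,β,δ}, {α,β,ε}, {α,β,ζ}, {α,γ,δ}, {α,γ,ε}, {α,γ,ζ}, {α,δ,ε}, {α,δ,ζ}, {α,ε,ζ}, {β,γ,δ}, {β,γ,ε}, {β,γ,ζ}, {β,δ,ε}, {β,δ,ζ}, {β,ε,ζ}, {γ,δ,ε}, {γ,δ,ζ}, {γ,ε,ζ}, {δ,ε,ζ}, {α,β,γ,δ}, {α,β,γ,ε}, {α,β,γ,ζ}, {α,β,δ,ε}, {α,β,δ,ζ}, {α,β,ε,ζ}, {α,γ,δ,ε}, {α,γ,δ,ζ}, {α,γ,ε,ζ}, {α,δ,ε,ζ}, {β,γ,δ,ε}, {β,γ,δ,ζ}, {β,γ,ε,ζ}, {β,δ,ε,ζ}, {γ,δ,ε,ζ}, {α,β,γ,δ,ε}, {α,β,γ,δ,ζ}, {α,β,γ,ε,ζ}, {α,β,δ,ε,ζ}, {α,γ,δ,ε,ζ}, {β,γ,δ,ε,ζ}, Ω }

Trace:
Take S₀ = 𝒢 ∪ {∅, Ω} = { {}, {δ}, {α,γ}, {α,ζ}, {α,β,γ}, Ω }.
Round 1. New:
  {α,γ,δ}  = {α,γ} ∪ {δ}
  {α,γ,ζ}  = {α,γ} ∪ {α,ζ}
  {α,δ,ζ}  = {α,ζ} ∪ {δ}
  {δ,ε,ζ}  = Ω∖{α,β,γ}
  {α,β,γ,δ}  = {α,β,γ} ∪ {δ}
  {α,β,γ,ζ}  = {α,β,γ} ∪ {α,ζ}
  {β,γ,δ,ε}  = Ω∖{α,ζ}
  {β,δ,ε,ζ}  = Ω∖{α,γ}
  {α,β,γ,ε,ζ}  = Ω∖{δ}
  (now 15)
Round 2: +12 →
  {δ,ε}  = Ω∖{α,β,γ,ζ}
  {ε,ζ}  = Ω∖{α,β,γ,δ}
  {β,γ,ε}  = Ω∖{α,δ,ζ}
  {β,δ,ε}  = Ω∖{α,γ,ζ}
  {β,ε,ζ}  = Ω∖{α,γ,δ}
  {α,γ,δ,ζ}  = {α,γ,ζ} ∪ {α,δ,ζ}
  {α,δ,ε,ζ}  = {α,ζ} ∪ {δ,ε,ζ}
  {α,β,γ,δ,ε}  = {α,β,γ} ∪ {β,γ,δ,ε}
  {α,β,γ,δ,ζ}  = {α,β,γ} ∪ {α,δ,ζ}
  {α,β,δ,ε,ζ}  = {α,ζ} ∪ {β,δ,ε,ζ}
  {α,γ,δ,ε,ζ}  = {α,γ,ζ} ∪ {δ,ε,ζ}
  {β,γ,δ,ε,ζ}  = {β,γ,δ,ε} ∪ {β,δ,ε,ζ}
  (now 27)
Round 3 (13 new):
  {α}  = Ω∖{β,γ,δ,ε,ζ}
  {β}  = Ω∖{α,γ,δ,ε,ζ}
  {γ}  = Ω∖{α,β,δ,ε,ζ}
  {ε}  = Ω∖{α,β,γ,δ,ζ}
  {ζ}  = Ω∖{α,β,γ,δ,ε}
  {β,γ}  = Ω∖{α,δ,ε,ζ}
  {β,ε}  = Ω∖{α,γ,δ,ζ}
  {α,ε,ζ}  = {ε,ζ} ∪ {α,ζ}
  {α,β,γ,ε}  = {α,γ} ∪ {β,γ,ε}
  {α,β,ε,ζ}  = {α,ζ} ∪ {β,ε,ζ}
  {α,γ,δ,ε}  = {δ,ε} ∪ {α,γ,δ}
  {α,γ,ε,ζ}  = {ε,ζ} ∪ {α,γ,ζ}
  {β,γ,ε,ζ}  = {ε,ζ} ∪ {β,γ,ε}
  (now 40)
Round 4: 20 new —
  {α,β}  = {β} ∪ {α}
  {α,δ}  = Ω∖{β,γ,ε,ζ}
  {α,ε}  = {α} ∪ {ε}
  {β,δ}  = Ω∖{α,γ,ε,ζ}
  {β,ζ}  = Ω∖{α,γ,δ,ε}
  {γ,δ}  = Ω∖{α,β,ε,ζ}
  {γ,ε}  = {γ} ∪ {ε}
  {γ,ζ}  = {γ} ∪ {ζ}
  {δ,ζ}  = Ω∖{α,β,γ,ε}
  {α,β,ε}  = {α} ∪ {β,ε}
  {α,β,ζ}  = {α,ζ} ∪ {β}
  {α,γ,ε}  = {α,γ} ∪ {ε}
  {α,δ,ε}  = {δ,ε} ∪ {α}
  {β,γ,δ}  = Ω∖{α,ε,ζ}
  {β,γ,ζ}  = {β,γ} ∪ {ζ}
  {γ,δ,ε}  = {δ,ε} ∪ {γ}
  {γ,ε,ζ}  = {γ} ∪ {ε,ζ}
  {α,β,δ,ε}  = {β,δ,ε} ∪ {α}
  {α,β,δ,ζ}  = {β} ∪ {α,δ,ζ}
  {γ,δ,ε,ζ}  = {δ,ε,ζ} ∪ {γ}
  (now 60)
Round 5 (4 new):
  {α,β,δ}  = Ω∖{γ,ε,ζ}
  {β,δ,ζ}  = Ω∖{α,γ,ε}
  {γ,δ,ζ}  = Ω∖{α,β,ε}
  {β,γ,δ,ζ}  = Ω∖{α,ε}
  (now 64)
After Round 6 the family is unchanged; done.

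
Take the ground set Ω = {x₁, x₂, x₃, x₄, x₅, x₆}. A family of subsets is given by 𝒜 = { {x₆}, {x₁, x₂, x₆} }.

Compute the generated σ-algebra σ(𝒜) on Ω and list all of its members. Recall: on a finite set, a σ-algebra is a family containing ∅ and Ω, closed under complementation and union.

|σ(𝒜)| = 8.  σ(𝒜) = { {}, {x₆}, {x₁, x₂}, {x₁, x₂, x₆}, {x₃, x₄, x₅}, {x₃, x₄, x₅, x₆}, {x₁, x₂, x₃, x₄, x₅}, Ω }

Working:
Take S₀ = 𝒜 ∪ {∅, Ω} = { {}, {x₆}, {x₁, x₂, x₆}, Ω }.
Step 1: 2 new —
  {x₃, x₄, x₅}  = {x₁, x₂, x₆}ᶜ
  {x₁, x₂, x₃, x₄, x₅}  = {x₆}ᶜ
  (now 6)
Step 2: +1 →
  {x₃, x₄, x₅, x₆}  = {x₃, x₄, x₅} ∪ {x₆}
  (now 7)
Step 3. New:
  {x₁, x₂}  = {x₃, x₄, x₅, x₆}ᶜ
  (now 8)
Step 4: no new sets; the family is a σ-algebra.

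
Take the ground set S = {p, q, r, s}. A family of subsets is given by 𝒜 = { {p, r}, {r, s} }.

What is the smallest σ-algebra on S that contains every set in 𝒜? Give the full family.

|σ(𝒜)| = 16.  σ(𝒜) = { {}, {p}, {q}, {r}, {s}, {p, q}, {p, r}, {p, s}, {q, r}, {q, s}, {r, s}, {p, q, r}, {p, q, s}, {p, r, s}, {q, r, s}, S }

Working:
Seed the family with 𝒜 together with ∅ and S: { {}, {p, r}, {r, s}, S }.
Pass 1 adds 3:
  {p, q}  = {r, s}ᶜ
  {q, s}  = {p, r}ᶜ
  {p, r, s}  = {p, r} ∪ {r, s}
Pass 2: 4 new —
  {q}  = {p, r, s}ᶜ
  {p, q, r}  = {p, q} ∪ {p, r}
  {p, q, s}  = {p, q} ∪ {q, s}
  {q, r, s}  = {r, s} ∪ {q, s}
Pass 3 (3 new):
  {p}  = {q, r, s}ᶜ
  {r}  = {p, q, s}ᶜ
  {s}  = {p, q, r}ᶜ
Pass 4. New:
  {p, s}  = {s} ∪ {p}
  {q, r}  = {r} ∪ {q}
Pass 5: already closed under ᶜ and ∪.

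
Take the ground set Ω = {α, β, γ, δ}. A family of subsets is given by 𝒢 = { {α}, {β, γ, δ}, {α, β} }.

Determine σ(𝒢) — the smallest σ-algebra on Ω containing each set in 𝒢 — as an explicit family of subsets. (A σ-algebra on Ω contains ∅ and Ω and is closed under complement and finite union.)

σ(𝒢) (8 sets): { {}, {α}, {β}, {α, β}, {γ, δ}, {α, γ, δ}, {β, γ, δ}, Ω }

Trace:
Initial family (5 sets): { {}, {α}, {α, β}, {β, γ, δ}, Ω }.
Iteration 1: 1 new —
  {γ, δ}  = {α, β}ᶜ
  [6 total]
Iteration 2: +1 →
  {α, γ, δ}  = {γ, δ} ∪ {α}
  [7 total]
Iteration 3: 1 new —
  {β}  = {α, γ, δ}ᶜ
  [8 total]
Iteration 4: no new sets; the family is a σ-algebra.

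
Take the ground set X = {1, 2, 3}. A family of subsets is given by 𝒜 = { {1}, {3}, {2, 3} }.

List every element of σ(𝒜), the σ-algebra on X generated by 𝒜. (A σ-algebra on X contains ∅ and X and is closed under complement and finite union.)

Take S₀ = 𝒜 ∪ {∅, X} = { {}, {1}, {3}, {2, 3}, X }.
Round 1. New:
  {1, 2}  = X∖{3}
  {1, 3}  = {3} ∪ {1}
  (now 7)
Round 2 adds 1:
  {2}  = X∖{1, 3}
  (now 8)
Round 3: no new sets; the family is a σ-algebra.

|σ(𝒜)| = 8.  σ(𝒜) = { {}, {1}, {2}, {3}, {1, 2}, {1, 3}, {2, 3}, X }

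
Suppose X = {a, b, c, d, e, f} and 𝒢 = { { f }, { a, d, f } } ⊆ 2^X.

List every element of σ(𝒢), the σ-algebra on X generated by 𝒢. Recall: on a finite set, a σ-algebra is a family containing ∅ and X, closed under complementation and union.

Answer: σ(𝒢) = { ∅, { f }, { a, d }, { a, d, f }, { b, c, e }, { b, c, e, f }, { a, b, c, d, e }, X }

Derivation:
Start: 𝒢 ∪ {∅, X} = { ∅, { f }, { a, d, f }, X }.
Iteration 1: +2 →
  { b, c, e }  = ᶜ of { a, d, f }
  { a, b, c, d, e }  = ᶜ of { f }
  (now 6)
Iteration 2 (1 new):
  { b, c, e, f }  = { b, c, e } ∪ { f }
  (now 7)
Iteration 3: +1 →
  { a, d }  = ᶜ of { b, c, e, f }
  (now 8)
Iteration 4: no new sets; the family is a σ-algebra.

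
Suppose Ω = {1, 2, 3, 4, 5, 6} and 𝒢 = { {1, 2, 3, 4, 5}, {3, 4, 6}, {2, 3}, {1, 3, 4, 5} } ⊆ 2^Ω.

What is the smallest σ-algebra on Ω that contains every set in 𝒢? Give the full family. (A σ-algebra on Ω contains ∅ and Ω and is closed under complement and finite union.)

σ(𝒢) (32 sets): { {}, {2}, {3}, {4}, {6}, {1, 5}, {2, 3}, {2, 4}, {2, 6}, {3, 4}, {3, 6}, {4, 6}, {1, 2, 5}, {1, 3, 5}, {1, 4, 5}, {1, 5, 6}, {2, 3, 4}, {2, 3, 6}, {2, 4, 6}, {3, 4, 6}, {1, 2, 3, 5}, {1, 2, 4, 5}, {1, 2, 5, 6}, {1, 3, 4, 5}, {1, 3, 5, 6}, {1, 4, 5, 6}, {2, 3, 4, 6}, {1, 2, 3, 4, 5}, {1, 2, 3, 5, 6}, {1, 2, 4, 5, 6}, {1, 3, 4, 5, 6}, Ω }

Check:
Take S₀ = 𝒢 ∪ {∅, Ω} = { {}, {2, 3}, {3, 4, 6}, {1, 3, 4, 5}, {1, 2, 3, 4, 5}, Ω }.
Round 1: +6 →
  {6}  = complement {1, 2, 3, 4, 5}
  {2, 6}  = complement {1, 3, 4, 5}
  {1, 2, 5}  = complement {3, 4, 6}
  {1, 4, 5, 6}  = complement {2, 3}
  {2, 3, 4, 6}  = {2, 3} ∪ {3, 4, 6}
  {1, 3, 4, 5, 6}  = {1, 3, 4, 5} ∪ {3, 4, 6}
  (now 12)
Round 2. New:
  {2}  = complement {1, 3, 4, 5, 6}
  {1, 5}  = complement {2, 3, 4, 6}
  {2, 3, 6}  = {2, 6} ∪ {2, 3}
  {1, 2, 3, 5}  = {1, 2, 5} ∪ {2, 3}
  {1, 2, 5, 6}  = {2, 6} ∪ {1, 2, 5}
  {1, 2, 4, 5, 6}  = {1, 4, 5, 6} ∪ {2, 6}
  (now 18)
Round 3 (6 new):
  {3}  = complement {1, 2, 4, 5, 6}
  {3, 4}  = complement {1, 2, 5, 6}
  {4, 6}  = complement {1, 2, 3, 5}
  {1, 4, 5}  = complement {2, 3, 6}
  {1, 5, 6}  = {1, 5} ∪ {6}
  {1, 2, 3, 5, 6}  = {1, 2, 5} ∪ {2, 3, 6}
  (now 24)
Round 4 adds 7:
  {4}  = complement {1, 2, 3, 5, 6}
  {3, 6}  = {6} ∪ {3}
  {1, 3, 5}  = {3} ∪ {1, 5}
  {2, 3, 4}  = complement {1, 5, 6}
  {2, 4, 6}  = {2} ∪ {4, 6}
  {1, 2, 4, 5}  = {1, 4, 5} ∪ {2}
  {1, 3, 5, 6}  = {3} ∪ {1, 5, 6}
  (now 31)
Round 5 (1 new):
  {2, 4}  = complement {1, 3, 5, 6}
  (now 32)
Round 6: stable.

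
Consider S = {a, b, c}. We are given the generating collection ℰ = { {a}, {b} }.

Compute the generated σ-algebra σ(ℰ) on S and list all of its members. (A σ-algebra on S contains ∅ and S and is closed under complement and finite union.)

Answer: σ(ℰ) = { {}, {a}, {b}, {c}, {a,b}, {a,c}, {b,c}, S }

Derivation:
Begin from { {}, {a}, {b}, S } (that is, ℰ plus ∅ and S).
Step 1: 3 new —
  {a,b}  = {a} ∪ {b}
  {a,c}  = complement {b}
  {b,c}  = complement {a}
  (now 7)
Step 2: 1 new —
  {c}  = complement {a,b}
  (now 8)
Step 3: stable.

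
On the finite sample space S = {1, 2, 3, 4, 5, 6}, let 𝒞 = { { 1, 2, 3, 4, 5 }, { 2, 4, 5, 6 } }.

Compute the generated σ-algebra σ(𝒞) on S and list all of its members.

Initial family (4 sets): { {  }, { 2, 4, 5, 6 }, { 1, 2, 3, 4, 5 }, S }.
Step 1: 2 new —
  { 6 }  = S∖{ 1, 2, 3, 4, 5 }
  { 1, 3 }  = S∖{ 2, 4, 5, 6 }
  |family| = 6
Step 2. New:
  { 1, 3, 6 }  = { 1, 3 } ∪ { 6 }
  |family| = 7
Step 3. New:
  { 2, 4, 5 }  = S∖{ 1, 3, 6 }
  |family| = 8
Step 4 adds nothing — fixpoint reached.

Therefore σ(𝒞) = { {  }, { 6 }, { 1, 3 }, { 1, 3, 6 }, { 2, 4, 5 }, { 2, 4, 5, 6 }, { 1, 2, 3, 4, 5 }, S } (|σ(𝒞)| = 8).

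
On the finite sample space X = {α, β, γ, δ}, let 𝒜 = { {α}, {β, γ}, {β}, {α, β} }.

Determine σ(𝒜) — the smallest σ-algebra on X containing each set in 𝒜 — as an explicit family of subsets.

Start: 𝒜 ∪ {∅, X} = { {}, {α}, {β}, {α, β}, {β, γ}, X }.
Round 1 adds 5:
  {α, δ}  = X∖{β, γ}
  {γ, δ}  = X∖{α, β}
  {α, β, γ}  = {β, γ} ∪ {α, β}
  {α, γ, δ}  = X∖{β}
  {β, γ, δ}  = X∖{α}
  (now 11)
Round 2 (2 new):
  {δ}  = X∖{α, β, γ}
  {α, β, δ}  = {α, β} ∪ {α, δ}
  (now 13)
Round 3: 2 new —
  {γ}  = X∖{α, β, δ}
  {β, δ}  = {δ} ∪ {β}
  (now 15)
Round 4: 1 new —
  {α, γ}  = X∖{β, δ}
  (now 16)
Round 5: no new sets; the family is a σ-algebra.

Hence σ(𝒜) has 16 members: { {}, {α}, {β}, {γ}, {δ}, {α, β}, {α, γ}, {α, δ}, {β, γ}, {β, δ}, {γ, δ}, {α, β, γ}, {α, β, δ}, {α, γ, δ}, {β, γ, δ}, X }.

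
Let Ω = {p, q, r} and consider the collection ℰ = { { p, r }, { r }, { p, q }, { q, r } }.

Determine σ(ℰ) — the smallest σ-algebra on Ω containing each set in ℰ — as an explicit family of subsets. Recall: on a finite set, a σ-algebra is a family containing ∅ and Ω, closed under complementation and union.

Seed the family with ℰ together with ∅ and Ω: { ∅, { r }, { p, q }, { p, r }, { q, r }, Ω }.
Step 1 (2 new):
  { p }  = { q, r }ᶜ
  { q }  = { p, r }ᶜ
  (now 8)
Step 2: closed — nothing new.

Therefore σ(ℰ) = { ∅, { p }, { q }, { r }, { p, q }, { p, r }, { q, r }, Ω } (|σ(ℰ)| = 8).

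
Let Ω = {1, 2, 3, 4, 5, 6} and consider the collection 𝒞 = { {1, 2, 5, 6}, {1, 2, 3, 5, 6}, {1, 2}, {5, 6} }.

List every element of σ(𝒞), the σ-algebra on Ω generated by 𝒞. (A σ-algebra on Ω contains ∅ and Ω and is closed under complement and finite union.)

Begin from { {}, {1, 2}, {5, 6}, {1, 2, 5, 6}, {1, 2, 3, 5, 6}, Ω } (that is, 𝒞 plus ∅ and Ω).
Iteration 1: 4 new —
  {4}  = {1, 2, 3, 5, 6}ᶜ
  {3, 4}  = {1, 2, 5, 6}ᶜ
  {1, 2, 3, 4}  = {5, 6}ᶜ
  {3, 4, 5, 6}  = {1, 2}ᶜ
  — 10 sets.
Iteration 2 (3 new):
  {1, 2, 4}  = {1, 2} ∪ {4}
  {4, 5, 6}  = {5, 6} ∪ {4}
  {1, 2, 4, 5, 6}  = {4} ∪ {1, 2, 5, 6}
  — 13 sets.
Iteration 3 adds 3:
  {3}  = {1, 2, 4, 5, 6}ᶜ
  {1, 2, 3}  = {4, 5, 6}ᶜ
  {3, 5, 6}  = {1, 2, 4}ᶜ
  — 16 sets.
Iteration 4: stable.

σ(𝒞) = { {}, {3}, {4}, {1, 2}, {3, 4}, {5, 6}, {1, 2, 3}, {1, 2, 4}, {3, 5, 6}, {4, 5, 6}, {1, 2, 3, 4}, {1, 2, 5, 6}, {3, 4, 5, 6}, {1, 2, 3, 5, 6}, {1, 2, 4, 5, 6}, Ω }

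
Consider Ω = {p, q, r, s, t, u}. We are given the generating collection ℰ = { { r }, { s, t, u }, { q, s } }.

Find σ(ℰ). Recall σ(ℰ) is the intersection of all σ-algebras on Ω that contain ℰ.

Seed the family with ℰ together with ∅ and Ω: { {  }, { r }, { q, s }, { s, t, u }, Ω }.
Round 1 (6 new):
  { p, q, r }  = ᶜ of { s, t, u }
  { q, r, s }  = { r } ∪ { q, s }
  { p, r, t, u }  = ᶜ of { q, s }
  { q, s, t, u }  = { s, t, u } ∪ { q, s }
  { r, s, t, u }  = { r } ∪ { s, t, u }
  { p, q, s, t, u }  = ᶜ of { r }
  [11 total]
Round 2 (7 new):
  { p, q }  = ᶜ of { r, s, t, u }
  { p, r }  = ᶜ of { q, s, t, u }
  { p, t, u }  = ᶜ of { q, r, s }
  { p, q, r, s }  = { p, q, r } ∪ { q, r, s }
  { p, q, r, t, u }  = { p, r, t, u } ∪ { p, q, r }
  { p, r, s, t, u }  = { p, r, t, u } ∪ { r, s, t, u }
  { q, r, s, t, u }  = { q, r, s } ∪ { r, s, t, u }
  [18 total]
Round 3 adds 7:
  { p }  = ᶜ of { q, r, s, t, u }
  { q }  = ᶜ of { p, r, s, t, u }
  { s }  = ᶜ of { p, q, r, t, u }
  { t, u }  = ᶜ of { p, q, r, s }
  { p, q, s }  = { p, q } ∪ { q, s }
  { p, q, t, u }  = { p, t, u } ∪ { p, q }
  { p, s, t, u }  = { p, t, u } ∪ { s, t, u }
  [25 total]
Round 4: +6 →
  { p, s }  = { p } ∪ { s }
  { q, r }  = ᶜ of { p, s, t, u }
  { r, s }  = ᶜ of { p, q, t, u }
  { p, r, s }  = { p, r } ∪ { s }
  { q, t, u }  = { t, u } ∪ { q }
  { r, t, u }  = ᶜ of { p, q, s }
  [31 total]
Round 5 adds 1:
  { q, r, t, u }  = ᶜ of { p, s }
  [32 total]
Round 6: closed — nothing new.

|σ(ℰ)| = 32.  σ(ℰ) = { {  }, { p }, { q }, { r }, { s }, { p, q }, { p, r }, { p, s }, { q, r }, { q, s }, { r, s }, { t, u }, { p, q, r }, { p, q, s }, { p, r, s }, { p, t, u }, { q, r, s }, { q, t, u }, { r, t, u }, { s, t, u }, { p, q, r, s }, { p, q, t, u }, { p, r, t, u }, { p, s, t, u }, { q, r, t, u }, { q, s, t, u }, { r, s, t, u }, { p, q, r, t, u }, { p, q, s, t, u }, { p, r, s, t, u }, { q, r, s, t, u }, Ω }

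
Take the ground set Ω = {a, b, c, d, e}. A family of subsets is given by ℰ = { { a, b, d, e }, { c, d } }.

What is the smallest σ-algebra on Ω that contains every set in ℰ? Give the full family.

σ(ℰ) (8 sets): { ∅, { c }, { d }, { c, d }, { a, b, e }, { a, b, c, e }, { a, b, d, e }, Ω }

Trace:
Take S₀ = ℰ ∪ {∅, Ω} = { ∅, { c, d }, { a, b, d, e }, Ω }.
Step 1: 2 new —
  { c }  = { a, b, d, e }ᶜ
  { a, b, e }  = { c, d }ᶜ
  — 6 sets.
Step 2. New:
  { a, b, c, e }  = { c } ∪ { a, b, e }
  — 7 sets.
Step 3 adds 1:
  { d }  = { a, b, c, e }ᶜ
  — 8 sets.
Step 4: stable.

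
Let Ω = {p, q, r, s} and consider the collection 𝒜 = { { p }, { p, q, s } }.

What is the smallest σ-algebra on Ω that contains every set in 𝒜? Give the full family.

σ(𝒜) = { ∅, { p }, { r }, { p, r }, { q, s }, { p, q, s }, { q, r, s }, Ω }

Derivation:
Start: 𝒜 ∪ {∅, Ω} = { ∅, { p }, { p, q, s }, Ω }.
Step 1 adds 2:
  { r }  = { p, q, s }ᶜ
  { q, r, s }  = { p }ᶜ
  — 6 sets.
Step 2 adds 1:
  { p, r }  = { r } ∪ { p }
  — 7 sets.
Step 3 (1 new):
  { q, s }  = { p, r }ᶜ
  — 8 sets.
Step 4: already closed under ᶜ and ∪.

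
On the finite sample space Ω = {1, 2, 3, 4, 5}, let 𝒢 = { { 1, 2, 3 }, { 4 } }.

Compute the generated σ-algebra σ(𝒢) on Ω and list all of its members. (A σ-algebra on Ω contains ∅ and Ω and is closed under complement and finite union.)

Begin from { ∅, { 4 }, { 1, 2, 3 }, Ω } (that is, 𝒢 plus ∅ and Ω).
Iteration 1. New:
  { 4, 5 }  = Ω∖{ 1, 2, 3 }
  { 1, 2, 3, 4 }  = { 1, 2, 3 } ∪ { 4 }
  { 1, 2, 3, 5 }  = Ω∖{ 4 }
  [7 total]
Iteration 2 adds 1:
  { 5 }  = Ω∖{ 1, 2, 3, 4 }
  [8 total]
Iteration 3: stable.

Therefore σ(𝒢) = { ∅, { 4 }, { 5 }, { 4, 5 }, { 1, 2, 3 }, { 1, 2, 3, 4 }, { 1, 2, 3, 5 }, Ω } (|σ(𝒢)| = 8).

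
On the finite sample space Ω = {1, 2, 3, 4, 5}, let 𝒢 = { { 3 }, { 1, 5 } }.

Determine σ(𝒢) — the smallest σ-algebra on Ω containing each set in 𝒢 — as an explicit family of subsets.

|σ(𝒢)| = 8.  σ(𝒢) = { {  }, { 3 }, { 1, 5 }, { 2, 4 }, { 1, 3, 5 }, { 2, 3, 4 }, { 1, 2, 4, 5 }, Ω }

Working:
Begin from { {  }, { 3 }, { 1, 5 }, Ω } (that is, 𝒢 plus ∅ and Ω).
Round 1 (3 new):
  { 1, 3, 5 }  = { 3 } ∪ { 1, 5 }
  { 2, 3, 4 }  = Ω∖{ 1, 5 }
  { 1, 2, 4, 5 }  = Ω∖{ 3 }
  |family| = 7
Round 2: +1 →
  { 2, 4 }  = Ω∖{ 1, 3, 5 }
  |family| = 8
Round 3: stable.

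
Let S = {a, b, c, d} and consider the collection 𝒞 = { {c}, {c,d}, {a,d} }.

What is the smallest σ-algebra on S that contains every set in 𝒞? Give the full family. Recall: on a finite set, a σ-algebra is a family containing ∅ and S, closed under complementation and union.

Begin from { ∅, {c}, {a,d}, {c,d}, S } (that is, 𝒞 plus ∅ and S).
Round 1 (4 new):
  {a,b}  = complement {c,d}
  {b,c}  = complement {a,d}
  {a,b,d}  = complement {c}
  {a,c,d}  = {c} ∪ {a,d}
  — 9 sets.
Round 2 adds 3:
  {b}  = complement {a,c,d}
  {a,b,c}  = {a,b} ∪ {c}
  {b,c,d}  = {c,d} ∪ {b,c}
  — 12 sets.
Round 3: 2 new —
  {a}  = complement {b,c,d}
  {d}  = complement {a,b,c}
  — 14 sets.
Round 4: +2 →
  {a,c}  = {c} ∪ {a}
  {b,d}  = {d} ∪ {b}
  — 16 sets.
Round 5: no new sets; the family is a σ-algebra.

σ(𝒞) = { ∅, {a}, {b}, {c}, {d}, {a,b}, {a,c}, {a,d}, {b,c}, {b,d}, {c,d}, {a,b,c}, {a,b,d}, {a,c,d}, {b,c,d}, S }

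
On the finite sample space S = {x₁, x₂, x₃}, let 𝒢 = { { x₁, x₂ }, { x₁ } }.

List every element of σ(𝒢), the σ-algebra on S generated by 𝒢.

σ(𝒢) = { {  }, { x₁ }, { x₂ }, { x₃ }, { x₁, x₂ }, { x₁, x₃ }, { x₂, x₃ }, S }

Working:
Take S₀ = 𝒢 ∪ {∅, S} = { {  }, { x₁ }, { x₁, x₂ }, S }.
Step 1: 2 new —
  { x₃ }  = complement { x₁, x₂ }
  { x₂, x₃ }  = complement { x₁ }
  |family| = 6
Step 2 (1 new):
  { x₁, x₃ }  = { x₃ } ∪ { x₁ }
  |family| = 7
Step 3 (1 new):
  { x₂ }  = complement { x₁, x₃ }
  |family| = 8
Step 4: stable.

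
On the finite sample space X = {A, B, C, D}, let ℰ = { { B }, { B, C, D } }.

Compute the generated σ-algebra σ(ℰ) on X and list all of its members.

Answer: σ(ℰ) = { {  }, { A }, { B }, { A, B }, { C, D }, { A, C, D }, { B, C, D }, X }

Working:
Seed the family with ℰ together with ∅ and X: { {  }, { B }, { B, C, D }, X }.
Step 1 adds 2:
  { A }  = ᶜ of { B, C, D }
  { A, C, D }  = ᶜ of { B }
  (now 6)
Step 2 (1 new):
  { A, B }  = { B } ∪ { A }
  (now 7)
Step 3. New:
  { C, D }  = ᶜ of { A, B }
  (now 8)
After Step 4 the family is unchanged; done.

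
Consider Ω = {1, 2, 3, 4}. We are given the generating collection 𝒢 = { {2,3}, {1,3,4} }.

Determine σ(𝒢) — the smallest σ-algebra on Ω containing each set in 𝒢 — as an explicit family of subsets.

|σ(𝒢)| = 8.  σ(𝒢) = { {}, {2}, {3}, {1,4}, {2,3}, {1,2,4}, {1,3,4}, Ω }

Working:
Seed the family with 𝒢 together with ∅ and Ω: { {}, {2,3}, {1,3,4}, Ω }.
Iteration 1. New:
  {2}  = complement {1,3,4}
  {1,4}  = complement {2,3}
Iteration 2 (1 new):
  {1,2,4}  = {1,4} ∪ {2}
Iteration 3 (1 new):
  {3}  = complement {1,2,4}
Iteration 4 adds nothing — fixpoint reached.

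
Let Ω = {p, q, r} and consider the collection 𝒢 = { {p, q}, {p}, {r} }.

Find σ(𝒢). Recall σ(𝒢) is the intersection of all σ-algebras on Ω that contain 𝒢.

|σ(𝒢)| = 8.  σ(𝒢) = { {}, {p}, {q}, {r}, {p, q}, {p, r}, {q, r}, Ω }

Working:
Take S₀ = 𝒢 ∪ {∅, Ω} = { {}, {p}, {r}, {p, q}, Ω }.
Round 1: +2 →
  {p, r}  = {r} ∪ {p}
  {q, r}  = Ω∖{p}
  [7 total]
Round 2: +1 →
  {q}  = Ω∖{p, r}
  [8 total]
Round 3: stable.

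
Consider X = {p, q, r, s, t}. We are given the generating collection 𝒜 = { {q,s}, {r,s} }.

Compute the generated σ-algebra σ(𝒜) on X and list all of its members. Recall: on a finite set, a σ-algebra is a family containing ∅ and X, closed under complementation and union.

Seed the family with 𝒜 together with ∅ and X: { {}, {q,s}, {r,s}, X }.
Round 1: +3 →
  {p,q,t}  = ᶜ of {r,s}
  {p,r,t}  = ᶜ of {q,s}
  {q,r,s}  = {q,s} ∪ {r,s}
Round 2: 4 new —
  {p,t}  = ᶜ of {q,r,s}
  {p,q,r,t}  = {p,q,t} ∪ {p,r,t}
  {p,q,s,t}  = {p,q,t} ∪ {q,s}
  {p,r,s,t}  = {r,s} ∪ {p,r,t}
Round 3. New:
  {q}  = ᶜ of {p,r,s,t}
  {r}  = ᶜ of {p,q,s,t}
  {s}  = ᶜ of {p,q,r,t}
Round 4: +2 →
  {q,r}  = {r} ∪ {q}
  {p,s,t}  = {p,t} ∪ {s}
Round 5: already closed under ᶜ and ∪.

|σ(𝒜)| = 16.  σ(𝒜) = { {}, {q}, {r}, {s}, {p,t}, {q,r}, {q,s}, {r,s}, {p,q,t}, {p,r,t}, {p,s,t}, {q,r,s}, {p,q,r,t}, {p,q,s,t}, {p,r,s,t}, X }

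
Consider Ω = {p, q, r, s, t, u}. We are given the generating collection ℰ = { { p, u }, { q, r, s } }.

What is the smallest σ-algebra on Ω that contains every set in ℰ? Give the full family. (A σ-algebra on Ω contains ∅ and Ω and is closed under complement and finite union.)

Answer: σ(ℰ) = { {  }, { t }, { p, u }, { p, t, u }, { q, r, s }, { q, r, s, t }, { p, q, r, s, u }, Ω }

Working:
Take S₀ = ℰ ∪ {∅, Ω} = { {  }, { p, u }, { q, r, s }, Ω }.
Iteration 1 adds 3:
  { p, t, u }  = { q, r, s }ᶜ
  { q, r, s, t }  = { p, u }ᶜ
  { p, q, r, s, u }  = { q, r, s } ∪ { p, u }
  — 7 sets.
Iteration 2: +1 →
  { t }  = { p, q, r, s, u }ᶜ
  — 8 sets.
After Iteration 3 the family is unchanged; done.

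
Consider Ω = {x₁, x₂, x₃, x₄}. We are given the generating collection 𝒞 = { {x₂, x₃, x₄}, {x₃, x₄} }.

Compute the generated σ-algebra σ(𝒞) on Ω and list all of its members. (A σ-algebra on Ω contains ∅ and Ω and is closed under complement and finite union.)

σ(𝒞) (8 sets): { ∅, {x₁}, {x₂}, {x₁, x₂}, {x₃, x₄}, {x₁, x₃, x₄}, {x₂, x₃, x₄}, Ω }

Check:
Begin from { ∅, {x₃, x₄}, {x₂, x₃, x₄}, Ω } (that is, 𝒞 plus ∅ and Ω).
Pass 1 (2 new):
  {x₁}  = Ω∖{x₂, x₃, x₄}
  {x₁, x₂}  = Ω∖{x₃, x₄}
  — 6 sets.
Pass 2 adds 1:
  {x₁, x₃, x₄}  = {x₃, x₄} ∪ {x₁}
  — 7 sets.
Pass 3 adds 1:
  {x₂}  = Ω∖{x₁, x₃, x₄}
  — 8 sets.
Pass 4 adds nothing — fixpoint reached.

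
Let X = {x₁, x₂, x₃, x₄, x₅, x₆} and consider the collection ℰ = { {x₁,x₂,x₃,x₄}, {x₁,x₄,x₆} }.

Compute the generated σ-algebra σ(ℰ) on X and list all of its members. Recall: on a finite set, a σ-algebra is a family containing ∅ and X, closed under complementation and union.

σ(ℰ) (16 sets): { {}, {x₅}, {x₆}, {x₁,x₄}, {x₂,x₃}, {x₅,x₆}, {x₁,x₄,x₅}, {x₁,x₄,x₆}, {x₂,x₃,x₅}, {x₂,x₃,x₆}, {x₁,x₂,x₃,x₄}, {x₁,x₄,x₅,x₆}, {x₂,x₃,x₅,x₆}, {x₁,x₂,x₃,x₄,x₅}, {x₁,x₂,x₃,x₄,x₆}, X }

Check:
Start: ℰ ∪ {∅, X} = { {}, {x₁,x₄,x₆}, {x₁,x₂,x₃,x₄}, X }.
Step 1. New:
  {x₅,x₆}  = complement {x₁,x₂,x₃,x₄}
  {x₂,x₃,x₅}  = complement {x₁,x₄,x₆}
  {x₁,x₂,x₃,x₄,x₆}  = {x₁,x₄,x₆} ∪ {x₁,x₂,x₃,x₄}
  |family| = 7
Step 2 (4 new):
  {x₅}  = complement {x₁,x₂,x₃,x₄,x₆}
  {x₁,x₄,x₅,x₆}  = {x₅,x₆} ∪ {x₁,x₄,x₆}
  {x₂,x₃,x₅,x₆}  = {x₂,x₃,x₅} ∪ {x₅,x₆}
  {x₁,x₂,x₃,x₄,x₅}  = {x₂,x₃,x₅} ∪ {x₁,x₂,x₃,x₄}
  |family| = 11
Step 3: +3 →
  {x₆}  = complement {x₁,x₂,x₃,x₄,x₅}
  {x₁,x₄}  = complement {x₂,x₃,x₅,x₆}
  {x₂,x₃}  = complement {x₁,x₄,x₅,x₆}
  |family| = 14
Step 4. New:
  {x₁,x₄,x₅}  = {x₁,x₄} ∪ {x₅}
  {x₂,x₃,x₆}  = {x₂,x₃} ∪ {x₆}
  |family| = 16
Step 5 adds nothing — fixpoint reached.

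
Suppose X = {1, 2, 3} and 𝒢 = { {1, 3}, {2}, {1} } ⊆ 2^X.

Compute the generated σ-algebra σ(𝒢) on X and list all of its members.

Seed the family with 𝒢 together with ∅ and X: { {}, {1}, {2}, {1, 3}, X }.
Pass 1 (2 new):
  {1, 2}  = {2} ∪ {1}
  {2, 3}  = X∖{1}
  (now 7)
Pass 2 (1 new):
  {3}  = X∖{1, 2}
  (now 8)
Pass 3: no new sets; the family is a σ-algebra.

σ(𝒢) = { {}, {1}, {2}, {3}, {1, 2}, {1, 3}, {2, 3}, X }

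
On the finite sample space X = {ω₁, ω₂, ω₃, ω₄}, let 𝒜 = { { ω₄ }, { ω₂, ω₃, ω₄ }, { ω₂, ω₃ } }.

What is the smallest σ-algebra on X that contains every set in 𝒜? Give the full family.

σ(𝒜) = { {  }, { ω₁ }, { ω₄ }, { ω₁, ω₄ }, { ω₂, ω₃ }, { ω₁, ω₂, ω₃ }, { ω₂, ω₃, ω₄ }, X }

Check:
Begin from { {  }, { ω₄ }, { ω₂, ω₃ }, { ω₂, ω₃, ω₄ }, X } (that is, 𝒜 plus ∅ and X).
Pass 1. New:
  { ω₁ }  = X∖{ ω₂, ω₃, ω₄ }
  { ω₁, ω₄ }  = X∖{ ω₂, ω₃ }
  { ω₁, ω₂, ω₃ }  = X∖{ ω₄ }
  |family| = 8
Pass 2: already closed under ᶜ and ∪.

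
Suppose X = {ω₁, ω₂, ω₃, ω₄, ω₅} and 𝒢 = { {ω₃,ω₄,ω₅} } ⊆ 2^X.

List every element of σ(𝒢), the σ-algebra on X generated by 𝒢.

σ(𝒢) (4 sets): { {}, {ω₁,ω₂}, {ω₃,ω₄,ω₅}, X }

Derivation:
Initial family (3 sets): { {}, {ω₃,ω₄,ω₅}, X }.
Step 1: +1 →
  {ω₁,ω₂}  = complement {ω₃,ω₄,ω₅}
Step 2: already closed under ᶜ and ∪.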